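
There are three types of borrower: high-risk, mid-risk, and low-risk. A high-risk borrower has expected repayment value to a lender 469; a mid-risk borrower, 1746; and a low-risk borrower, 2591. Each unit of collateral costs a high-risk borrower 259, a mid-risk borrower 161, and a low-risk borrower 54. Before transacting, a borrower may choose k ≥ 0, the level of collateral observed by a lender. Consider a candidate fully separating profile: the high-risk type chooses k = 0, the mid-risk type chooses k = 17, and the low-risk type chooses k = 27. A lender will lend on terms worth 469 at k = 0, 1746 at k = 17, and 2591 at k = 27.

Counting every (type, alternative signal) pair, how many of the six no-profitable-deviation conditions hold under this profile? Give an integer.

Low-risk (own payoff 2591 − 54×27 = 1133): to k=0 gives 469 → no gain ✓; to k=17 gives 1746 − 54×17 = 828 → no gain ✓.
High-risk (own payoff 469): to k=17 gives 1746 − 259×17 = -2657 → no gain ✓; to k=27 gives 2591 − 259×27 = -4402 → no gain ✓.
Mid-risk (own payoff 1746 − 161×17 = -991): to k=0 gives 469 → profitable ✗; to k=27 gives 2591 − 161×27 = -1756 → no gain ✓.
5 of the 6 constraints hold; not an equilibrium.

5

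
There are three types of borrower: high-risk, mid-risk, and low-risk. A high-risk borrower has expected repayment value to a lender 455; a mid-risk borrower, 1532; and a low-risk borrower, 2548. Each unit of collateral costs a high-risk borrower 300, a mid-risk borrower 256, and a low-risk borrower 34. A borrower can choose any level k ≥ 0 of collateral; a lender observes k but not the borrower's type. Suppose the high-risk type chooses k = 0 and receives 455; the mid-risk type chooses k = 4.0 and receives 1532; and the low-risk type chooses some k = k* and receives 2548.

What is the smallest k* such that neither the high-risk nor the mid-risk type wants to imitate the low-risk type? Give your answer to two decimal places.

7.97

Mid-risk type (on-path payoff 1532 − 256×4.0 = 508) won't mimic when 508 ≥ 2548 − 256·k*, i.e. k* ≥ 7.97.
High-risk type (on-path payoff 455) won't mimic when 455 ≥ 2548 − 300·k*, i.e. k* ≥ 6.98.
Both must hold, so k* = max(6.98, 7.97) = 7.97. The mid-risk type's constraint binds.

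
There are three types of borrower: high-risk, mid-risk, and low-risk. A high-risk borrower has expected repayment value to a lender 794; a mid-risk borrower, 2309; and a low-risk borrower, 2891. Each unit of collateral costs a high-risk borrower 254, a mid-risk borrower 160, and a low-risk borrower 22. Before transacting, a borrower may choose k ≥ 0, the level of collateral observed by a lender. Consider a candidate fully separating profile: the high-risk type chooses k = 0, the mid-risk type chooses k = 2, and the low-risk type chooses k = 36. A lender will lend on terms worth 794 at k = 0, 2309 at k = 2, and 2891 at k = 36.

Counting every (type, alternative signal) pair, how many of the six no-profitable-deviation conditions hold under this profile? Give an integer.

High-risk (own payoff 794): to k=2 gives 2309 − 254×2 = 1801 → profitable ✗; to k=36 gives 2891 − 254×36 = -6253 → no gain ✓.
Mid-risk (own payoff 2309 − 160×2 = 1989): to k=0 gives 794 → no gain ✓; to k=36 gives 2891 − 160×36 = -2869 → no gain ✓.
Low-risk (own payoff 2891 − 22×36 = 2099): to k=0 gives 794 → no gain ✓; to k=2 gives 2309 − 22×2 = 2265 → profitable ✗.
4 of the 6 constraints hold; not an equilibrium.

4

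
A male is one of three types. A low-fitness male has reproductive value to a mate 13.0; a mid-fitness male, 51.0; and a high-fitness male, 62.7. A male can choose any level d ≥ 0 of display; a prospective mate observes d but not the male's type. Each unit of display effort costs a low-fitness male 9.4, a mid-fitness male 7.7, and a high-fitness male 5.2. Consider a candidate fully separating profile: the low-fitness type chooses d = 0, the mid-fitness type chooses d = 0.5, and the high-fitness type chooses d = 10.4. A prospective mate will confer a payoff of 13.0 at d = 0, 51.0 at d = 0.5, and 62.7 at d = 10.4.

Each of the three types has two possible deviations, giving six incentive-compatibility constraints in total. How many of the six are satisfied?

High-fitness (own payoff 62.7 − 5.2×10.4 = 8.62): to d=0 gives 13.0 → profitable ✗; to d=0.5 gives 51.0 − 5.2×0.5 = 48.4 → profitable ✗.
Low-fitness (own payoff 13.0): to d=0.5 gives 51.0 − 9.4×0.5 = 46.3 → profitable ✗; to d=10.4 gives 62.7 − 9.4×10.4 = -35.06 → no gain ✓.
Mid-fitness (own payoff 51.0 − 7.7×0.5 = 47.15): to d=0 gives 13.0 → no gain ✓; to d=10.4 gives 62.7 − 7.7×10.4 = -17.38 → no gain ✓.
3 of the 6 constraints hold; not an equilibrium.

3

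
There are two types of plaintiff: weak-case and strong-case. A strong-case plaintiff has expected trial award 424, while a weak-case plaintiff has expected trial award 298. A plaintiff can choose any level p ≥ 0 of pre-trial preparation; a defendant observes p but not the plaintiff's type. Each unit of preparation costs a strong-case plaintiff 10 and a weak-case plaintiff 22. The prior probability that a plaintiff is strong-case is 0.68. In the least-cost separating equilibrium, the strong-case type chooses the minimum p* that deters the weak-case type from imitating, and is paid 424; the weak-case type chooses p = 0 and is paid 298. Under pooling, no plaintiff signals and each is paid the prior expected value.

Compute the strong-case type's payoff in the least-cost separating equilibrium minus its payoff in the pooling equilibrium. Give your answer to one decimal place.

-17.0

Least-cost separating signal: p* solves 298 = 424 − 22·p*, so p* = (424 − 298)/22 ≈ 5.7273.
Strong-case type's separating payoff: 424 − 10 × p* = 424 − 10 × (424 − 298)/22 = 424 − 1260/22 ≈ 366.727.
Pooling payoff: 0.68 × 424 + 0.32 × 298 = 383.68.
Difference: 366.727 − 383.68 = -16.953, i.e. -17.0 to one decimal place.
The strong-case type would prefer the pooling outcome.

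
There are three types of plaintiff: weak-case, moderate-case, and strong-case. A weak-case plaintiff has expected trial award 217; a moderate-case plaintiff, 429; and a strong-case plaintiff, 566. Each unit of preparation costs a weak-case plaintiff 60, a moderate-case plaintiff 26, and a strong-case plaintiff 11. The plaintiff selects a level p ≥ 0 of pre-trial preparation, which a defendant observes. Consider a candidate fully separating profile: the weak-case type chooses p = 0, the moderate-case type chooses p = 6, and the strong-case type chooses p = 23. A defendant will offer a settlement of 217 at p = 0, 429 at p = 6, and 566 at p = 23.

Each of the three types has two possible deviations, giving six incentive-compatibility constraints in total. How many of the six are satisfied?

5

Weak-case (own payoff 217): to p=6 gives 429 − 60×6 = 69 → no gain ✓; to p=23 gives 566 − 60×23 = -814 → no gain ✓.
Strong-case (own payoff 566 − 11×23 = 313): to p=0 gives 217 → no gain ✓; to p=6 gives 429 − 11×6 = 363 → profitable ✗.
Moderate-case (own payoff 429 − 26×6 = 273): to p=0 gives 217 → no gain ✓; to p=23 gives 566 − 26×23 = -32 → no gain ✓.
5 of the 6 constraints hold; not an equilibrium.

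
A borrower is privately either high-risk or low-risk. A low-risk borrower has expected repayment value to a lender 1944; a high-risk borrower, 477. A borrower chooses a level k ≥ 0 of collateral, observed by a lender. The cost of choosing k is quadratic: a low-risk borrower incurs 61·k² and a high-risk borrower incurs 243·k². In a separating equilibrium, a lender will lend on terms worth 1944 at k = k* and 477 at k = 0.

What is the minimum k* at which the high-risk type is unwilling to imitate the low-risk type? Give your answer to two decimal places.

The high-risk type at k = 0 receives 477; imitating at k* yields 1944 − 243·k*².
Indifference: 477 = 1944 − 243·k*², so k*² = (1944 − 477) / 243 ≈ 6.0370.
k* = √6.0370 ≈ 2.46.

2.46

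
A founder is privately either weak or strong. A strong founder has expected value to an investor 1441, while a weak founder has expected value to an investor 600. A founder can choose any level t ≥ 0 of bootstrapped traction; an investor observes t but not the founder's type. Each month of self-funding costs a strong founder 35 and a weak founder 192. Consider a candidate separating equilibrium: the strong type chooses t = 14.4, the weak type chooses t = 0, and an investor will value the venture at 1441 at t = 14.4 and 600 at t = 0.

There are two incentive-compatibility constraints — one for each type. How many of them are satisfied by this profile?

Weak type: stay at 0 → 600; mimic → 1441 − 192 × 14.4 = -1323.8. IC holds (600 ≥ -1323.8).
Strong type: signal → 1441 − 35 × 14.4 = 937; deviate to 0 → 600. IC holds (937 ≥ 600).
2 of 2 constraints hold, so this is a separating equilibrium.

2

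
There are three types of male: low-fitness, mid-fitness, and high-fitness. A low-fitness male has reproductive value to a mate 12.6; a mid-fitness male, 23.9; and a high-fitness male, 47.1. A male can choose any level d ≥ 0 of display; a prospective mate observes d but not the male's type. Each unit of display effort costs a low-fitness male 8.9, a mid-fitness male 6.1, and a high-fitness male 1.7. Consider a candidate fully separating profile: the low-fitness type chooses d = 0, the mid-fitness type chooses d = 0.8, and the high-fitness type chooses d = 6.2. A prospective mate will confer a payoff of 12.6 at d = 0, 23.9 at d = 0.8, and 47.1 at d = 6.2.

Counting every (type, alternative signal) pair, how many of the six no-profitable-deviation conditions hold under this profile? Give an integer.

Low-fitness (own payoff 12.6): to d=0.8 gives 23.9 − 8.9×0.8 = 16.78 → profitable ✗; to d=6.2 gives 47.1 − 8.9×6.2 = -8.08 → no gain ✓.
Mid-fitness (own payoff 23.9 − 6.1×0.8 = 19.02): to d=0 gives 12.6 → no gain ✓; to d=6.2 gives 47.1 − 6.1×6.2 = 9.28 → no gain ✓.
High-fitness (own payoff 47.1 − 1.7×6.2 = 36.56): to d=0 gives 12.6 → no gain ✓; to d=0.8 gives 23.9 − 1.7×0.8 = 22.54 → no gain ✓.
5 of the 6 constraints hold; not an equilibrium.

5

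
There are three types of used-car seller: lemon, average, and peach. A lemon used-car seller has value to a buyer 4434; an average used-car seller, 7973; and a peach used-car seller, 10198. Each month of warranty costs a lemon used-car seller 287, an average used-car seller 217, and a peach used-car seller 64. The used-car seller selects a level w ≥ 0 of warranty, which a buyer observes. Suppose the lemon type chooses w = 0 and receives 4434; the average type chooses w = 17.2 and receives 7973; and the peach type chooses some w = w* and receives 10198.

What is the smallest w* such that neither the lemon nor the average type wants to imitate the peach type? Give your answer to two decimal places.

Lemon type (on-path payoff 4434) won't mimic when 4434 ≥ 10198 − 287·w*, i.e. w* ≥ 20.08.
Average type (on-path payoff 7973 − 217×17.2 = 4240.6) won't mimic when 4240.6 ≥ 10198 − 217·w*, i.e. w* ≥ 27.45.
Both must hold, so w* = max(20.08, 27.45) = 27.45. The average type's constraint binds.

27.45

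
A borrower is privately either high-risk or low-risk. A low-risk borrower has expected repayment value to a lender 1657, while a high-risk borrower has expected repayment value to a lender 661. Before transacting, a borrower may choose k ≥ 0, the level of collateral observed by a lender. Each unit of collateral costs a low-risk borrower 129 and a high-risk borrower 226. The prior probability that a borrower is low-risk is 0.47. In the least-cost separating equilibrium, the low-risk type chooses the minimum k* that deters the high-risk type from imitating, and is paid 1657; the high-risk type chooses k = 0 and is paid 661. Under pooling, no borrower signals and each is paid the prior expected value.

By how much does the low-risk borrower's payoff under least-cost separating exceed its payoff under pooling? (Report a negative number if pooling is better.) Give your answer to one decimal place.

Least-cost separating signal: k* solves 661 = 1657 − 226·k*, so k* = (1657 − 661)/226 ≈ 4.4071.
Low-risk type's separating payoff: 1657 − 129 × k* = 1657 − 129 × (1657 − 661)/226 = 1657 − 128484/226 ≈ 1088.487.
Pooling payoff: 0.47 × 1657 + 0.53 × 661 = 1129.12.
Difference: 1088.487 − 1129.12 = -40.633, i.e. -40.6 to one decimal place.
The low-risk type would prefer the pooling outcome.

-40.6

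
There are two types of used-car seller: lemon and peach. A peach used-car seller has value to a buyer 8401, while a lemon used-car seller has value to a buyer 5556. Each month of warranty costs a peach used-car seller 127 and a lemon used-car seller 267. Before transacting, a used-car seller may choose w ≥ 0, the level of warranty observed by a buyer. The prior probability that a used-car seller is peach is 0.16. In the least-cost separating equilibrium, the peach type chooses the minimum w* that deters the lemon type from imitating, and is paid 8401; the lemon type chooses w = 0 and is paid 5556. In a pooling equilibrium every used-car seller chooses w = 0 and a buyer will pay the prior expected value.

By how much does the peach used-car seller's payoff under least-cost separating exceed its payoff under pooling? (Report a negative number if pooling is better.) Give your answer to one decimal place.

1036.6

Least-cost separating signal: w* solves 5556 = 8401 − 267·w*, so w* = (8401 − 5556)/267 ≈ 10.6554.
Peach type's separating payoff: 8401 − 127 × w* = 8401 − 127 × (8401 − 5556)/267 = 8401 − 361315/267 ≈ 7047.760.
Pooling payoff: 0.16 × 8401 + 0.84 × 5556 = 6011.2.
Difference: 7047.760 − 6011.2 = 1036.56, i.e. 1036.6 to one decimal place.
The peach type prefers to separate.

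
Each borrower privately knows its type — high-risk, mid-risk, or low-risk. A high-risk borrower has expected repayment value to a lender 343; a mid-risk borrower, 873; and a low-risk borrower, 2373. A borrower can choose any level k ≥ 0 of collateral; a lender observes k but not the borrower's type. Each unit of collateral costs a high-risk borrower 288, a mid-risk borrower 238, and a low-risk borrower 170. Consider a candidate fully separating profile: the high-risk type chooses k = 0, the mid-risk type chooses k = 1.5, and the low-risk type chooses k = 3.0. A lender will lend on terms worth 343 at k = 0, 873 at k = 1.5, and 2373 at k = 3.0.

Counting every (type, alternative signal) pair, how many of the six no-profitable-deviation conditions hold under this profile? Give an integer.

3

Mid-risk (own payoff 873 − 238×1.5 = 516): to k=0 gives 343 → no gain ✓; to k=3.0 gives 2373 − 238×3.0 = 1659 → profitable ✗.
Low-risk (own payoff 2373 − 170×3.0 = 1863): to k=0 gives 343 → no gain ✓; to k=1.5 gives 873 − 170×1.5 = 618 → no gain ✓.
High-risk (own payoff 343): to k=1.5 gives 873 − 288×1.5 = 441 → profitable ✗; to k=3.0 gives 2373 − 288×3.0 = 1509 → profitable ✗.
3 of the 6 constraints hold; not an equilibrium.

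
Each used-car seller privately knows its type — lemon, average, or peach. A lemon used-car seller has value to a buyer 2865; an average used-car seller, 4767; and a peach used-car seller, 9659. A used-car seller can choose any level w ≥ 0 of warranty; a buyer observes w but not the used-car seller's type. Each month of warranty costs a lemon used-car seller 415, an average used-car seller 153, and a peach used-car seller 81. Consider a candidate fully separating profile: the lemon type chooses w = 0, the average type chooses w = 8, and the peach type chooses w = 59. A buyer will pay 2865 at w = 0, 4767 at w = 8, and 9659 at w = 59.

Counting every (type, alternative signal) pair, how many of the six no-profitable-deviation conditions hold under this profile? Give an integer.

6

Peach (own payoff 9659 − 81×59 = 4880): to w=0 gives 2865 → no gain ✓; to w=8 gives 4767 − 81×8 = 4119 → no gain ✓.
Average (own payoff 4767 − 153×8 = 3543): to w=0 gives 2865 → no gain ✓; to w=59 gives 9659 − 153×59 = 632 → no gain ✓.
Lemon (own payoff 2865): to w=8 gives 4767 − 415×8 = 1447 → no gain ✓; to w=59 gives 9659 − 415×59 = -14826 → no gain ✓.
6 of the 6 constraints hold; this profile is a separating equilibrium.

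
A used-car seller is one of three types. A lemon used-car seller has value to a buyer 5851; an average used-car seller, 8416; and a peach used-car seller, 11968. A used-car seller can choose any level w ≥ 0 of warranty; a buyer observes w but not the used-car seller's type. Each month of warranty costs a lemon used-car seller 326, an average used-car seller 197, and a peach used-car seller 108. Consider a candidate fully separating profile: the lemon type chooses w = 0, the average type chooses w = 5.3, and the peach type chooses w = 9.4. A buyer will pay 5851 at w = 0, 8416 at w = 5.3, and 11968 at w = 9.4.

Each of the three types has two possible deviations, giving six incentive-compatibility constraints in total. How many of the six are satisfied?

Average (own payoff 8416 − 197×5.3 = 7371.9): to w=0 gives 5851 → no gain ✓; to w=9.4 gives 11968 − 197×9.4 = 10116.2 → profitable ✗.
Peach (own payoff 11968 − 108×9.4 = 10952.8): to w=0 gives 5851 → no gain ✓; to w=5.3 gives 8416 − 108×5.3 = 7843.6 → no gain ✓.
Lemon (own payoff 5851): to w=5.3 gives 8416 − 326×5.3 = 6688.2 → profitable ✗; to w=9.4 gives 11968 − 326×9.4 = 8903.6 → profitable ✗.
3 of the 6 constraints hold; not an equilibrium.

3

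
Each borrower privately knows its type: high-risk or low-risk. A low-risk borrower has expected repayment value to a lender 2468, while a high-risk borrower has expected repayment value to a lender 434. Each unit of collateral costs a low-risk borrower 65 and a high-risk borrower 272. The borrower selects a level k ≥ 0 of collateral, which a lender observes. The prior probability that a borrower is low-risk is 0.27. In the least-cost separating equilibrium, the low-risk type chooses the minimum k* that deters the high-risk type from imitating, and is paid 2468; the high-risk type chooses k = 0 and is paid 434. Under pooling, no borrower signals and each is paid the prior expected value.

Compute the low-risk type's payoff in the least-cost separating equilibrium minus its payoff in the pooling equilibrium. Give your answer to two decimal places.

998.75

Least-cost separating signal: k* solves 434 = 2468 − 272·k*, so k* = (2468 − 434)/272 ≈ 7.4779.
Low-risk type's separating payoff: 2468 − 65 × k* = 2468 − 65 × (2468 − 434)/272 = 2468 − 132210/272 ≈ 1981.9338.
Pooling payoff: 0.27 × 2468 + 0.73 × 434 = 983.18.
Difference: 1981.9338 − 983.18 = 998.7538, i.e. 998.75 to two decimal places.
The low-risk type prefers to separate.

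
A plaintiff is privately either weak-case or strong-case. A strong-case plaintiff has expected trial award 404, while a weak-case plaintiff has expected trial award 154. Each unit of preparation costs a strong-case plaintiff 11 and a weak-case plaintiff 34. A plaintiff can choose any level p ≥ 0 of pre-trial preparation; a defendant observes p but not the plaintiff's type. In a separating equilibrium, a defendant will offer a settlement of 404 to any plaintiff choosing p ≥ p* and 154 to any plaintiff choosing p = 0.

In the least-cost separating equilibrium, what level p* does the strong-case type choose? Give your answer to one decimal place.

A weak-case plaintiff choosing p = 0 receives 154.
Imitating at p* instead would pay 404 at cost 34·p*, netting 404 − 34·p*.
Indifference: 154 = 404 − 34·p*, so p* = (404 − 154) / 34 ≈ 7.4.
This is the weak-case type's binding incentive-compatibility constraint; any p ≥ 7.4 sustains separation on that side.

7.4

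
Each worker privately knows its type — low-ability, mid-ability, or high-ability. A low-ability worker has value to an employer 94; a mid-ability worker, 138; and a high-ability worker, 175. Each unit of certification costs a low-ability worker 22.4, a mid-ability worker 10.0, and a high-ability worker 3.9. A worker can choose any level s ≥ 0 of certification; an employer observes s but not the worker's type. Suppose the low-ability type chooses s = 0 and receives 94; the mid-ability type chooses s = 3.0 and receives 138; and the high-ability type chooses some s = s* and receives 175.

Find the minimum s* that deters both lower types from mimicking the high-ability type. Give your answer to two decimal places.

Mid-ability type (on-path payoff 138 − 10.0×3.0 = 108) won't mimic when 108 ≥ 175 − 10.0·s*, i.e. s* ≥ 6.70.
Low-ability type (on-path payoff 94) won't mimic when 94 ≥ 175 − 22.4·s*, i.e. s* ≥ 3.62.
Both must hold, so s* = max(3.62, 6.70) = 6.70. The mid-ability type's constraint binds.

6.70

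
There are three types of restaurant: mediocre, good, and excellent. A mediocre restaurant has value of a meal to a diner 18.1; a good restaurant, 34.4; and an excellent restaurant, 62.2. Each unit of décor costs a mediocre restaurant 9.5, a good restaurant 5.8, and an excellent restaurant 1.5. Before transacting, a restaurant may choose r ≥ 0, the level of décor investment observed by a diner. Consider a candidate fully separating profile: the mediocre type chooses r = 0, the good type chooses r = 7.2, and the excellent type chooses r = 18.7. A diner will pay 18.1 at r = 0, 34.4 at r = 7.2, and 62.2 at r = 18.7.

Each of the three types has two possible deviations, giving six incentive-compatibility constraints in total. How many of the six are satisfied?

Mediocre (own payoff 18.1): to r=7.2 gives 34.4 − 9.5×7.2 = -34 → no gain ✓; to r=18.7 gives 62.2 − 9.5×18.7 = -115.45 → no gain ✓.
Excellent (own payoff 62.2 − 1.5×18.7 = 34.15): to r=0 gives 18.1 → no gain ✓; to r=7.2 gives 34.4 − 1.5×7.2 = 23.6 → no gain ✓.
Good (own payoff 34.4 − 5.8×7.2 = -7.36): to r=0 gives 18.1 → profitable ✗; to r=18.7 gives 62.2 − 5.8×18.7 = -46.26 → no gain ✓.
5 of the 6 constraints hold; not an equilibrium.

5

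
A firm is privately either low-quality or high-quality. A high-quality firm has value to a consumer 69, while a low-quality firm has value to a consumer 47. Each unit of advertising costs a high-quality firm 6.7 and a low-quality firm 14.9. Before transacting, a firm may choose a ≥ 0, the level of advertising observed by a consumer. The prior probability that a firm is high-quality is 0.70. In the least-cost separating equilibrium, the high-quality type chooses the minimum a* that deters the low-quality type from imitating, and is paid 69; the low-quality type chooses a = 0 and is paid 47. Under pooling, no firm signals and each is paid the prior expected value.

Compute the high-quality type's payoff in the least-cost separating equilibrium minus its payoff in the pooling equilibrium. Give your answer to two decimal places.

-3.29

Least-cost separating signal: a* solves 47 = 69 − 14.9·a*, so a* = (69 − 47)/14.9 ≈ 1.4765.
High-quality type's separating payoff: 69 − 6.7 × a* = 69 − 6.7 × (69 − 47)/14.9 = 69 − 147.4/14.9 ≈ 59.1074.
Pooling payoff: 0.70 × 69 + 0.30 × 47 = 62.4.
Difference: 59.1074 − 62.4 = -3.2926, i.e. -3.29 to two decimal places.
The high-quality type would prefer the pooling outcome.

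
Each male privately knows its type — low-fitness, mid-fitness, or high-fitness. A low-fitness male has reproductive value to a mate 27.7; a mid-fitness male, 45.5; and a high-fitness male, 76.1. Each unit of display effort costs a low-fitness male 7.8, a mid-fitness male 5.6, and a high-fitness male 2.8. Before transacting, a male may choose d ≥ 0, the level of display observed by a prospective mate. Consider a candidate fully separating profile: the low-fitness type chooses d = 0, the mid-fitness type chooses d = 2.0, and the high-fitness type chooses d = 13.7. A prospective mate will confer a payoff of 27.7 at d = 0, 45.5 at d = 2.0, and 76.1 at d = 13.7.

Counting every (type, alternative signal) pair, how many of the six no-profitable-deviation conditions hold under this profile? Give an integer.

4

Low-fitness (own payoff 27.7): to d=2.0 gives 45.5 − 7.8×2.0 = 29.9 → profitable ✗; to d=13.7 gives 76.1 − 7.8×13.7 = -30.76 → no gain ✓.
High-fitness (own payoff 76.1 − 2.8×13.7 = 37.74): to d=0 gives 27.7 → no gain ✓; to d=2.0 gives 45.5 − 2.8×2.0 = 39.9 → profitable ✗.
Mid-fitness (own payoff 45.5 − 5.6×2.0 = 34.3): to d=0 gives 27.7 → no gain ✓; to d=13.7 gives 76.1 − 5.6×13.7 = -0.62 → no gain ✓.
4 of the 6 constraints hold; not an equilibrium.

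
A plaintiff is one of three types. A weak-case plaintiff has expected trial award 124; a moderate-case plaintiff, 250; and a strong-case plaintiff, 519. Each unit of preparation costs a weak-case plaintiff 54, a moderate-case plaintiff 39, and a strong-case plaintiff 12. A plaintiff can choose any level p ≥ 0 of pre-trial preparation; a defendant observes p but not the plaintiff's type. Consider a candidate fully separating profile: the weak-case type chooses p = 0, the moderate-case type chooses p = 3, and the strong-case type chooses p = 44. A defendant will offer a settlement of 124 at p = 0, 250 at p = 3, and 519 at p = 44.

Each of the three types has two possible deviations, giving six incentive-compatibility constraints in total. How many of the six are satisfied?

4

Strong-case (own payoff 519 − 12×44 = -9): to p=0 gives 124 → profitable ✗; to p=3 gives 250 − 12×3 = 214 → profitable ✗.
Moderate-case (own payoff 250 − 39×3 = 133): to p=0 gives 124 → no gain ✓; to p=44 gives 519 − 39×44 = -1197 → no gain ✓.
Weak-case (own payoff 124): to p=3 gives 250 − 54×3 = 88 → no gain ✓; to p=44 gives 519 − 54×44 = -1857 → no gain ✓.
4 of the 6 constraints hold; not an equilibrium.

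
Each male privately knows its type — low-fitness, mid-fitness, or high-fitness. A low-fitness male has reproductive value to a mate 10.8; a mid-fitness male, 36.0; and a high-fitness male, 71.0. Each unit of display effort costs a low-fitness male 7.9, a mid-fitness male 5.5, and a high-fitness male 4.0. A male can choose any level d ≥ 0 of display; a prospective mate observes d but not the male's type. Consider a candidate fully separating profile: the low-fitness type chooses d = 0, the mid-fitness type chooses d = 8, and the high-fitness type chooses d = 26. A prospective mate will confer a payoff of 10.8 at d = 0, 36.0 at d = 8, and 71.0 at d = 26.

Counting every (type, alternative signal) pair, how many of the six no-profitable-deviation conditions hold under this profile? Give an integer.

Low-fitness (own payoff 10.8): to d=8 gives 36.0 − 7.9×8 = -27.2 → no gain ✓; to d=26 gives 71.0 − 7.9×26 = -134.4 → no gain ✓.
High-fitness (own payoff 71.0 − 4.0×26 = -33): to d=0 gives 10.8 → profitable ✗; to d=8 gives 36.0 − 4.0×8 = 4 → profitable ✗.
Mid-fitness (own payoff 36.0 − 5.5×8 = -8): to d=0 gives 10.8 → profitable ✗; to d=26 gives 71.0 − 5.5×26 = -72 → no gain ✓.
3 of the 6 constraints hold; not an equilibrium.

3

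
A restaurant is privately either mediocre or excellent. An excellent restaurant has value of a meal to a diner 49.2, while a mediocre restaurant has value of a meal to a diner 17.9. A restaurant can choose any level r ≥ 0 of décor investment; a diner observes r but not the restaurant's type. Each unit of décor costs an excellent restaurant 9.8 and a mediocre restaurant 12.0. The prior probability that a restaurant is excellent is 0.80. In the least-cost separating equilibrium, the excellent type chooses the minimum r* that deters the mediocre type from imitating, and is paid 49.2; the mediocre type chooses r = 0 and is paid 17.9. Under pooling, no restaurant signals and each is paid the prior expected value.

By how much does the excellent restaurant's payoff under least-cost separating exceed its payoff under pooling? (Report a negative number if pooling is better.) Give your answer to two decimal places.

Least-cost separating signal: r* solves 17.9 = 49.2 − 12.0·r*, so r* = (49.2 − 17.9)/12.0 ≈ 2.6083.
Excellent type's separating payoff: 49.2 − 9.8 × r* = 49.2 − 9.8 × (49.2 − 17.9)/12.0 = 49.2 − 306.74/12.0 ≈ 23.6383.
Pooling payoff: 0.80 × 49.2 + 0.20 × 17.9 = 42.94.
Difference: 23.6383 − 42.94 = -19.3017, i.e. -19.30 to two decimal places.
The excellent type would prefer the pooling outcome.

-19.30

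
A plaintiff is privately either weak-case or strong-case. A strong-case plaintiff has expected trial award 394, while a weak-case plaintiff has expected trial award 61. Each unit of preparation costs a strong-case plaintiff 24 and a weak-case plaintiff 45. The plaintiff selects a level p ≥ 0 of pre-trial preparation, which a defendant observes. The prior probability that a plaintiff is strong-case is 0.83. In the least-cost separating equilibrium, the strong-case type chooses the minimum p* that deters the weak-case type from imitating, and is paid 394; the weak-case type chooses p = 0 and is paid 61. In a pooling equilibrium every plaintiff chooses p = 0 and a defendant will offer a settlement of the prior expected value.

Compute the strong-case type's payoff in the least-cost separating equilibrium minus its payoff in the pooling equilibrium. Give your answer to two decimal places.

-120.99

Least-cost separating signal: p* solves 61 = 394 − 45·p*, so p* = (394 − 61)/45 = 7.4.
Strong-case type's separating payoff: 394 − 24 × p* = 394 − 24 × (394 − 61)/45 = 394 − 7992/45 = 216.4.
Pooling payoff: 0.83 × 394 + 0.17 × 61 = 337.39.
Difference: 216.4 − 337.39 = -120.99.
The strong-case type would prefer the pooling outcome.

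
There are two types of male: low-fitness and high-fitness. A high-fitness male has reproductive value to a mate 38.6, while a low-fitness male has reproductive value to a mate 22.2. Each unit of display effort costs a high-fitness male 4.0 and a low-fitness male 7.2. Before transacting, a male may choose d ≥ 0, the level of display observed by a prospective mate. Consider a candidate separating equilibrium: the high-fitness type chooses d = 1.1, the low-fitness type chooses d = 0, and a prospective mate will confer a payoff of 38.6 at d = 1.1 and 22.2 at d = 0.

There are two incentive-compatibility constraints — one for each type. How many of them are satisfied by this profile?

Low-fitness type: stay at 0 → 22.2; mimic → 38.6 − 7.2 × 1.1 = 30.68. IC fails (22.2 < 30.68).
High-fitness type: signal → 38.6 − 4.0 × 1.1 = 34.2; deviate to 0 → 22.2. IC holds (34.2 ≥ 22.2).
1 of 2 constraints hold, so this profile is not an equilibrium.

1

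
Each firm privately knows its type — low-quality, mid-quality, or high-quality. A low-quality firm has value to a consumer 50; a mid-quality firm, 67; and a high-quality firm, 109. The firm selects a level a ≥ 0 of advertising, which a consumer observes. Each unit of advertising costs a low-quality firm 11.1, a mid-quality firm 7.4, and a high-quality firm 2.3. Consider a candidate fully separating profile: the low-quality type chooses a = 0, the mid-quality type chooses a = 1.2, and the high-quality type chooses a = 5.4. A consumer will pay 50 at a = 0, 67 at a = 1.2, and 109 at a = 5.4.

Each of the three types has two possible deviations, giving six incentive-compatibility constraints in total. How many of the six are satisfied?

4

High-quality (own payoff 109 − 2.3×5.4 = 96.58): to a=0 gives 50 → no gain ✓; to a=1.2 gives 67 − 2.3×1.2 = 64.24 → no gain ✓.
Mid-quality (own payoff 67 − 7.4×1.2 = 58.12): to a=0 gives 50 → no gain ✓; to a=5.4 gives 109 − 7.4×5.4 = 69.04 → profitable ✗.
Low-quality (own payoff 50): to a=1.2 gives 67 − 11.1×1.2 = 53.68 → profitable ✗; to a=5.4 gives 109 − 11.1×5.4 = 49.06 → no gain ✓.
4 of the 6 constraints hold; not an equilibrium.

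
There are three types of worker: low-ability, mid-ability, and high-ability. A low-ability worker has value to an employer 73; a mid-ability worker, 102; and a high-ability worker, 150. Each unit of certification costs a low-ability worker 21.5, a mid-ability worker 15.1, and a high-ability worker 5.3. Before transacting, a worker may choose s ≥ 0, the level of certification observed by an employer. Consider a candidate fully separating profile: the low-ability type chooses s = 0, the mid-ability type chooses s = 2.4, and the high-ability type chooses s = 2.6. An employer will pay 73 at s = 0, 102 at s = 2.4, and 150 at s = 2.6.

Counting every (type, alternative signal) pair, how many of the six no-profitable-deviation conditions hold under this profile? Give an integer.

Mid-ability (own payoff 102 − 15.1×2.4 = 65.76): to s=0 gives 73 → profitable ✗; to s=2.6 gives 150 − 15.1×2.6 = 110.74 → profitable ✗.
High-ability (own payoff 150 − 5.3×2.6 = 136.22): to s=0 gives 73 → no gain ✓; to s=2.4 gives 102 − 5.3×2.4 = 89.28 → no gain ✓.
Low-ability (own payoff 73): to s=2.4 gives 102 − 21.5×2.4 = 50.4 → no gain ✓; to s=2.6 gives 150 − 21.5×2.6 = 94.1 → profitable ✗.
3 of the 6 constraints hold; not an equilibrium.

3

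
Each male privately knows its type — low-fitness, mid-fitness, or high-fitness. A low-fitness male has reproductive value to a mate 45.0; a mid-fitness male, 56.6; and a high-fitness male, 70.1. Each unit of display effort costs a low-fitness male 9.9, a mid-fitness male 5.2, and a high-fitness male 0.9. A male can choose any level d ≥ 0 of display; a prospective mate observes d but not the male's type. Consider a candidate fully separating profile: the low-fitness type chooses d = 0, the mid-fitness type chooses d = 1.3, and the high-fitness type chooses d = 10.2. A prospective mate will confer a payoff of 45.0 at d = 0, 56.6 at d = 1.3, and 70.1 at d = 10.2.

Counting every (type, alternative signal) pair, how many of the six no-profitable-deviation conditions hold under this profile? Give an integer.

6

Mid-fitness (own payoff 56.6 − 5.2×1.3 = 49.84): to d=0 gives 45.0 → no gain ✓; to d=10.2 gives 70.1 − 5.2×10.2 = 17.06 → no gain ✓.
Low-fitness (own payoff 45.0): to d=1.3 gives 56.6 − 9.9×1.3 = 43.73 → no gain ✓; to d=10.2 gives 70.1 − 9.9×10.2 = -30.88 → no gain ✓.
High-fitness (own payoff 70.1 − 0.9×10.2 = 60.92): to d=0 gives 45.0 → no gain ✓; to d=1.3 gives 56.6 − 0.9×1.3 = 55.43 → no gain ✓.
6 of the 6 constraints hold; this profile is a separating equilibrium.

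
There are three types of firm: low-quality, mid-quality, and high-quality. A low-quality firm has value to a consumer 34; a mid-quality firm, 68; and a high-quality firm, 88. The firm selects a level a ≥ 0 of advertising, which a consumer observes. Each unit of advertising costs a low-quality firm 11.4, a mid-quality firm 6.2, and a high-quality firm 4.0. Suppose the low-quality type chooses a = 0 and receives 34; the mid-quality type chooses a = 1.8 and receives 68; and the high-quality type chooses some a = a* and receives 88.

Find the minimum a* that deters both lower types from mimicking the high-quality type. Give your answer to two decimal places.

Low-quality type (on-path payoff 34) won't mimic when 34 ≥ 88 − 11.4·a*, i.e. a* ≥ 4.74.
Mid-quality type (on-path payoff 68 − 6.2×1.8 = 56.84) won't mimic when 56.84 ≥ 88 − 6.2·a*, i.e. a* ≥ 5.03.
Both must hold, so a* = max(4.74, 5.03) = 5.03. The mid-quality type's constraint binds.

5.03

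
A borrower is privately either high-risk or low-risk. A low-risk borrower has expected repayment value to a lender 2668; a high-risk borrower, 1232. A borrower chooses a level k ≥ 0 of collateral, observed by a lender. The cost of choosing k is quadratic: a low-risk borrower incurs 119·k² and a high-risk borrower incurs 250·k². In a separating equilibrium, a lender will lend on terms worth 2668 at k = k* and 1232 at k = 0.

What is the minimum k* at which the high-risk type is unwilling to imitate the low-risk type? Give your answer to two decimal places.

2.40

The high-risk type at k = 0 receives 1232; imitating at k* yields 2668 − 250·k*².
Indifference: 1232 = 2668 − 250·k*², so k*² = (2668 − 1232) / 250 = 5.744.
k* = √5.744 ≈ 2.40.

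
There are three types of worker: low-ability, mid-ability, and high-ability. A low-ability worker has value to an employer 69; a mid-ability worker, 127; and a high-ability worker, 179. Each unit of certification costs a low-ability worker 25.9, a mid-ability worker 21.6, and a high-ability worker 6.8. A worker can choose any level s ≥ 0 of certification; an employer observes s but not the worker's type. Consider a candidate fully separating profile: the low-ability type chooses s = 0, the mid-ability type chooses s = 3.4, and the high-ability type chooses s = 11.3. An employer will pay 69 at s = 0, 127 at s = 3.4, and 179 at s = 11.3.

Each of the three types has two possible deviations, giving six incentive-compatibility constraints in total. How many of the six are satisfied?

4

High-ability (own payoff 179 − 6.8×11.3 = 102.16): to s=0 gives 69 → no gain ✓; to s=3.4 gives 127 − 6.8×3.4 = 103.88 → profitable ✗.
Low-ability (own payoff 69): to s=3.4 gives 127 − 25.9×3.4 = 38.94 → no gain ✓; to s=11.3 gives 179 − 25.9×11.3 = -113.67 → no gain ✓.
Mid-ability (own payoff 127 − 21.6×3.4 = 53.56): to s=0 gives 69 → profitable ✗; to s=11.3 gives 179 − 21.6×11.3 = -65.08 → no gain ✓.
4 of the 6 constraints hold; not an equilibrium.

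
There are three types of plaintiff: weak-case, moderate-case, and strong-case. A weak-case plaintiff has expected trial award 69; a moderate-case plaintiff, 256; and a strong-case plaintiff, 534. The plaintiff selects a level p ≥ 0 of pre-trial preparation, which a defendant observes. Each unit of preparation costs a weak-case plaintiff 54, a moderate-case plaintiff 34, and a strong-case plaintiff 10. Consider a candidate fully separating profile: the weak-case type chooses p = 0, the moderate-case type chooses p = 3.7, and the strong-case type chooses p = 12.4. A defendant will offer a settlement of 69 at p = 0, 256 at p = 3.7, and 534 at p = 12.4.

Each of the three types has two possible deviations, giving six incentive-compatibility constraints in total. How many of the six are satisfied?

6

Weak-case (own payoff 69): to p=3.7 gives 256 − 54×3.7 = 56.2 → no gain ✓; to p=12.4 gives 534 − 54×12.4 = -135.6 → no gain ✓.
Moderate-case (own payoff 256 − 34×3.7 = 130.2): to p=0 gives 69 → no gain ✓; to p=12.4 gives 534 − 34×12.4 = 112.4 → no gain ✓.
Strong-case (own payoff 534 − 10×12.4 = 410): to p=0 gives 69 → no gain ✓; to p=3.7 gives 256 − 10×3.7 = 219 → no gain ✓.
6 of the 6 constraints hold; this profile is a separating equilibrium.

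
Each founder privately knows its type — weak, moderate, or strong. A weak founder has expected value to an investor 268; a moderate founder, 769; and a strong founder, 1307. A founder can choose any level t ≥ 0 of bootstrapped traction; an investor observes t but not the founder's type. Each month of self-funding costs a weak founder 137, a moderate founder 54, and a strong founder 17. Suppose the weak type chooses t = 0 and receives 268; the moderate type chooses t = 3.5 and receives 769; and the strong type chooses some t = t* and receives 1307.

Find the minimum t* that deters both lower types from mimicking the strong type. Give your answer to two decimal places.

Weak type (on-path payoff 268) won't mimic when 268 ≥ 1307 − 137·t*, i.e. t* ≥ 7.58.
Moderate type (on-path payoff 769 − 54×3.5 = 580) won't mimic when 580 ≥ 1307 − 54·t*, i.e. t* ≥ 13.46.
Both must hold, so t* = max(7.58, 13.46) = 13.46. The moderate type's constraint binds.

13.46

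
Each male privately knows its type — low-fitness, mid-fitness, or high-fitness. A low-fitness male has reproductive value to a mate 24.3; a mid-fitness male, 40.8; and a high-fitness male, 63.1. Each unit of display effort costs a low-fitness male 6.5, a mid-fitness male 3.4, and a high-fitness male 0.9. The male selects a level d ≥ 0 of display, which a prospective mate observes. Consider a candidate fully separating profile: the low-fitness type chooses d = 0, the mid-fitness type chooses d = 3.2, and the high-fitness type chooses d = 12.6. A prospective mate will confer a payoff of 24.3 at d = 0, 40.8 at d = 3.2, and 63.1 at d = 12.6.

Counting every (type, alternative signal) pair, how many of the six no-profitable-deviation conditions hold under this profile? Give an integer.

Low-fitness (own payoff 24.3): to d=3.2 gives 40.8 − 6.5×3.2 = 20 → no gain ✓; to d=12.6 gives 63.1 − 6.5×12.6 = -18.8 → no gain ✓.
Mid-fitness (own payoff 40.8 − 3.4×3.2 = 29.92): to d=0 gives 24.3 → no gain ✓; to d=12.6 gives 63.1 − 3.4×12.6 = 20.26 → no gain ✓.
High-fitness (own payoff 63.1 − 0.9×12.6 = 51.76): to d=0 gives 24.3 → no gain ✓; to d=3.2 gives 40.8 − 0.9×3.2 = 37.92 → no gain ✓.
6 of the 6 constraints hold; this profile is a separating equilibrium.

6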